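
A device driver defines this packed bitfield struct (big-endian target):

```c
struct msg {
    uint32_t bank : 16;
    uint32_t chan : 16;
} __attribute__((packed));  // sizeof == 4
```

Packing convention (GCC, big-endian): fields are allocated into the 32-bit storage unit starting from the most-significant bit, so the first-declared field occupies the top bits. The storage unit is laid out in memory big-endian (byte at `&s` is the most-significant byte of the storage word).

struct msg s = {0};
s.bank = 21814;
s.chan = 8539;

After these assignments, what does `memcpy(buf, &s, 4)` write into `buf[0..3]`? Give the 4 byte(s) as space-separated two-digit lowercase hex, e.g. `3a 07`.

55 36 21 5b

bank:16 = 21814 → 0x5536 << 16 → word 0x55360000
chan:16 = 8539 → 0x215b << 0 → word 0x5536215b
word = 0x5536215b → big-endian bytes:
  [0]=0x55  [1]=0x36  [2]=0x21  [3]=0x5b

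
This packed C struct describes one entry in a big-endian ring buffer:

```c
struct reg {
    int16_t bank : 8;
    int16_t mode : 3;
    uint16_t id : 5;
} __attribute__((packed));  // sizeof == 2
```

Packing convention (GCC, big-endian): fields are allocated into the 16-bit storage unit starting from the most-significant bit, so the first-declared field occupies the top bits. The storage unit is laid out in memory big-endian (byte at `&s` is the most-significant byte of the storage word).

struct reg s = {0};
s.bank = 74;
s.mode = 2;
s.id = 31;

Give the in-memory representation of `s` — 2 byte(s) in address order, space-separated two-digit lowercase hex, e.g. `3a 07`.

[8+:8] bank=74 & 0xff = 0x4a; word=0x4a00
[5+:3] mode=2 & 0x7 = 0x2; word=0x4a40
[0+:5] id=31 & 0x1f = 0x1f; word=0x4a5f
word = 0x4a5f → big-endian bytes:
  [0]=0x4a  [1]=0x5f

4a 5f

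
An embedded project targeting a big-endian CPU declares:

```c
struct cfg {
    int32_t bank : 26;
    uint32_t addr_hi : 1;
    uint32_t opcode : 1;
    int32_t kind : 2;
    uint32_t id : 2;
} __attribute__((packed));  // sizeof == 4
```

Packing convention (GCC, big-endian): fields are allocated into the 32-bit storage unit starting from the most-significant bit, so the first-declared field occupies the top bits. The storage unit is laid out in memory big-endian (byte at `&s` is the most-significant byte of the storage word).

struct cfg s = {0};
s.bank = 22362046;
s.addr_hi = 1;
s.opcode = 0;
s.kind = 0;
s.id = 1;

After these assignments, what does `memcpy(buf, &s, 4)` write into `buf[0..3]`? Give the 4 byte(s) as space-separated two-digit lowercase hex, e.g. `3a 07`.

[6+:26] bank=22362046 & 0x3ffffff = 0x15537be; word=0x554def80
[5+:1] addr_hi=1 & 0x1 = 0x1; word=0x554defa0
[4+:1] opcode=0 & 0x1 = 0x0; word=0x554defa0
[2+:2] kind=0 & 0x3 = 0x0; word=0x554defa0
[0+:2] id=1 & 0x3 = 0x1; word=0x554defa1
word = 0x554defa1 → big-endian bytes:
  [0]=0x55  [1]=0x4d  [2]=0xef  [3]=0xa1

55 4d ef a1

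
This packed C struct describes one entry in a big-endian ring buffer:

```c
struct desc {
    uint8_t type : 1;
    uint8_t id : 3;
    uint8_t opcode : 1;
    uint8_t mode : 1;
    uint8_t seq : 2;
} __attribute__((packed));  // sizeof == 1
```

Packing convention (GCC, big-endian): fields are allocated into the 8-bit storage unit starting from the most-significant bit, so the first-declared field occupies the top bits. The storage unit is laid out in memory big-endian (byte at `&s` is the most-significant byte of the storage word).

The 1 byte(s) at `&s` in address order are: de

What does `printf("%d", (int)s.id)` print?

[0]=0xde (big-endian) → word 0xde
type:1 @ bit 7 → (0xde>>7)&0x1 = 0x1
id:3 @ bit 4 → (0xde>>4)&0x7 = 0x5  ←
opcode:1 @ bit 3 → (0xde>>3)&0x1 = 0x1
mode:1 @ bit 2 → (0xde>>2)&0x1 = 0x1
seq:2 @ bit 0 → (0xde>>0)&0x3 = 0x2

5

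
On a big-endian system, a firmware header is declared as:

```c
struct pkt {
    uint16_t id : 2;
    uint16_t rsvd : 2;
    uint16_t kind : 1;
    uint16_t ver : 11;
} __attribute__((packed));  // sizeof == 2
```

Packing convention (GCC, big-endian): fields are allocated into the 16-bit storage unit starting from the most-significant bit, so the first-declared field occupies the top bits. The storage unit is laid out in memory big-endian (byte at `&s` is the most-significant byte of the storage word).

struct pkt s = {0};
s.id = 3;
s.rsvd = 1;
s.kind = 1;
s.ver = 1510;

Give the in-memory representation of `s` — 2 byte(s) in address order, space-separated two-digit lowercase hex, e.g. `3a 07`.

dd e6

id:2 = 3 → 0x3 << 14 → word 0xc000
rsvd:2 = 1 → 0x1 << 12 → word 0xd000
kind:1 = 1 → 0x1 << 11 → word 0xd800
ver:11 = 1510 → 0x5e6 << 0 → word 0xdde6
word = 0xdde6 → big-endian bytes:
  [0]=0xdd  [1]=0xe6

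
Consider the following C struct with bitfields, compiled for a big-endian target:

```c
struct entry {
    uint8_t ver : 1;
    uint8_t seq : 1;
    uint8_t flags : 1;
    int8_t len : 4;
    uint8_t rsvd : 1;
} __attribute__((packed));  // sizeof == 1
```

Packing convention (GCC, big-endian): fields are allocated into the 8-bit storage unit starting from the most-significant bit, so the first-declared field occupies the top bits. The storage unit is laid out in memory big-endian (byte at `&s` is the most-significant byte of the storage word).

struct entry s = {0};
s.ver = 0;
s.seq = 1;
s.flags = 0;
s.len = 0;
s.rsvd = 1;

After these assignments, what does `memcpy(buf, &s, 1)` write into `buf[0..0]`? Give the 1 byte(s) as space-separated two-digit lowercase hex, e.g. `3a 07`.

ver:1 = 0 → 0x0 << 7 → word 0x00
seq:1 = 1 → 0x1 << 6 → word 0x40
flags:1 = 0 → 0x0 << 5 → word 0x40
len:4 = 0 → 0x0 << 1 → word 0x40
rsvd:1 = 1 → 0x1 << 0 → word 0x41
word = 0x41 → big-endian bytes:
  [0]=0x41

41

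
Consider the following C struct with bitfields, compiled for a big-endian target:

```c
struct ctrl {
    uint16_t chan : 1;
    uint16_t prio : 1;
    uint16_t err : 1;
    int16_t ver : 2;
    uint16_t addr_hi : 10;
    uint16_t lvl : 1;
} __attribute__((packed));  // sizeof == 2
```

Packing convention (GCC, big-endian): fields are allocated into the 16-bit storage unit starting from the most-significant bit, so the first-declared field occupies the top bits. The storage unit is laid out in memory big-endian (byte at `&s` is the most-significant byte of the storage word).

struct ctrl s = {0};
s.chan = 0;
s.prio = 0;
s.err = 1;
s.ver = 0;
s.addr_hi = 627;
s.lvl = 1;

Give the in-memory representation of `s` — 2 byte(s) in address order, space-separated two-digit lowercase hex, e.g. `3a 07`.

24 e7

chan (1b) val=0 bits=0x0 at bit 15: 0x0000
prio (1b) val=0 bits=0x0 at bit 14: 0x0000
err (1b) val=1 bits=0x1 at bit 13: 0x2000
ver (2b) val=0 bits=0x0 at bit 11: 0x2000
addr_hi (10b) val=627 bits=0x273 at bit 1: 0x24e6
lvl (1b) val=1 bits=0x1 at bit 0: 0x24e7
word = 0x24e7 → big-endian bytes:
  [0]=0x24  [1]=0xe7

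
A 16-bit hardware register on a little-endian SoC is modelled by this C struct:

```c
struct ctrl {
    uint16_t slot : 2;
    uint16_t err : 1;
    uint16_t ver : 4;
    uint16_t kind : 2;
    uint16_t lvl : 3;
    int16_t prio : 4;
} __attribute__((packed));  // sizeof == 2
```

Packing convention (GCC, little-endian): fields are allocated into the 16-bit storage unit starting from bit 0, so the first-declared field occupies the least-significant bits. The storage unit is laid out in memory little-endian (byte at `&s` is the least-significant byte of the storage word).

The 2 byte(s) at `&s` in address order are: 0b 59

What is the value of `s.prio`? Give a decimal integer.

[0]=0x0b [1]=0x59 (little-endian) → word 0x590b
slot [0+:2] = (word>>0) & 0x3 = 3
err [2+:1] = (word>>2) & 0x1 = 0
ver [3+:4] = (word>>3) & 0xf = 1
kind [7+:2] = (word>>7) & 0x3 = 2
lvl [9+:3] = (word>>9) & 0x7 = 4
prio [12+:4] = (word>>12) & 0xf = 5  ←
prio signed 4b, MSB=0: value = 5

5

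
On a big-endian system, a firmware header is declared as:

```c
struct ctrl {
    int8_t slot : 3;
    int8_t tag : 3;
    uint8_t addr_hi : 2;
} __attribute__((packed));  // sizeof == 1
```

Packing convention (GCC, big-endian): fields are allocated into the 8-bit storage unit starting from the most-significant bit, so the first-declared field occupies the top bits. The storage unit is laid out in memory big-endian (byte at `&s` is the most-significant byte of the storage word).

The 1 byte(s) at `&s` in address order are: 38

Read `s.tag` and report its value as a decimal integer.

[0]=0x38 (big-endian) → word 0x38
slot:3 @ bit 5 → (0x38>>5)&0x7 = 0x1
tag:3 @ bit 2 → (0x38>>2)&0x7 = 0x6  ←
addr_hi:2 @ bit 0 → (0x38>>0)&0x3 = 0x0
tag signed 3b, MSB=1: 6 - 8 = -2

-2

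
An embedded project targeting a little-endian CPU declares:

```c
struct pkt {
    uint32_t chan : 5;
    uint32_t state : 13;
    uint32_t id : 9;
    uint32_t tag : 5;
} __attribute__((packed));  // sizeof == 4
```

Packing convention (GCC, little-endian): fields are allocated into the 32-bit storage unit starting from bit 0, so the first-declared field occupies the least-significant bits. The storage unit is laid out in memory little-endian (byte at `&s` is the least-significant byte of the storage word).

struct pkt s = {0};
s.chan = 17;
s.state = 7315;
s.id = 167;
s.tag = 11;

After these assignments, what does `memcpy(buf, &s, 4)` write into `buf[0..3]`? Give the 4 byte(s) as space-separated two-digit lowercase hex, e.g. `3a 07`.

71 92 9f 5a

chan (5b) val=17 bits=0x11 at bit 0: 0x00000011
state (13b) val=7315 bits=0x1c93 at bit 5: 0x00039271
id (9b) val=167 bits=0xa7 at bit 18: 0x029f9271
tag (5b) val=11 bits=0xb at bit 27: 0x5a9f9271
word = 0x5a9f9271 → little-endian bytes:
  [0]=0x71  [1]=0x92  [2]=0x9f  [3]=0x5a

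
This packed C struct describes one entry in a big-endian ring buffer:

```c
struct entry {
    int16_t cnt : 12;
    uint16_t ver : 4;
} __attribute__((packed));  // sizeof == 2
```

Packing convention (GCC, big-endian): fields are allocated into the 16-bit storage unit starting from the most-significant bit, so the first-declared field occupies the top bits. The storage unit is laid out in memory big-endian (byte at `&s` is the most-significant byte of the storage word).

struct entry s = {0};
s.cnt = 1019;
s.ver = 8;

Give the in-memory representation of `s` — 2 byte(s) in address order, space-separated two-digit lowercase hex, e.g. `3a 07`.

cnt (12b) val=1019 bits=0x3fb at bit 4: 0x3fb0
ver (4b) val=8 bits=0x8 at bit 0: 0x3fb8
word = 0x3fb8 → big-endian bytes:
  [0]=0x3f  [1]=0xb8

3f b8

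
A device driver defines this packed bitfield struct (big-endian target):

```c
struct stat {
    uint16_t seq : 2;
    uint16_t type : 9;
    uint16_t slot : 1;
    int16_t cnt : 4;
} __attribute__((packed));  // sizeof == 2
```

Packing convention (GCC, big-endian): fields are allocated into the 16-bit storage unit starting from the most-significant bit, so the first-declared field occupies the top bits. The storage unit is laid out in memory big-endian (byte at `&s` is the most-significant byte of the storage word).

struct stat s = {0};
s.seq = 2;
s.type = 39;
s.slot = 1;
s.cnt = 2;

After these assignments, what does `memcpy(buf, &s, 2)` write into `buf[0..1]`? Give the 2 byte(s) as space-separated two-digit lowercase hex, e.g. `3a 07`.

[14+:2] seq=2 & 0x3 = 0x2; word=0x8000
[5+:9] type=39 & 0x1ff = 0x27; word=0x84e0
[4+:1] slot=1 & 0x1 = 0x1; word=0x84f0
[0+:4] cnt=2 & 0xf = 0x2; word=0x84f2
word = 0x84f2 → big-endian bytes:
  [0]=0x84  [1]=0xf2

84 f2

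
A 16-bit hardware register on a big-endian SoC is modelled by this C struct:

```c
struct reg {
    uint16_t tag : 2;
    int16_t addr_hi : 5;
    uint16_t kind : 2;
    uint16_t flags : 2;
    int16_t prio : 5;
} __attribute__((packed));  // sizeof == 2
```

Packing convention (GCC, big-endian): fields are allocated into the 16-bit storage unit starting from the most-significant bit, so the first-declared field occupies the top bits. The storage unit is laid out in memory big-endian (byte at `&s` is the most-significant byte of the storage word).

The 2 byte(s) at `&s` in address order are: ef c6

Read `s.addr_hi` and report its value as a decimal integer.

[0]=0xef [1]=0xc6 (big-endian) → word 0xefc6
tag [14+:2] = (word>>14) & 0x3 = 3
addr_hi [9+:5] = (word>>9) & 0x1f = 23  ←
kind [7+:2] = (word>>7) & 0x3 = 3
flags [5+:2] = (word>>5) & 0x3 = 2
prio [0+:5] = (word>>0) & 0x1f = 6
addr_hi signed 5b, MSB=1: 23 - 32 = -9

-9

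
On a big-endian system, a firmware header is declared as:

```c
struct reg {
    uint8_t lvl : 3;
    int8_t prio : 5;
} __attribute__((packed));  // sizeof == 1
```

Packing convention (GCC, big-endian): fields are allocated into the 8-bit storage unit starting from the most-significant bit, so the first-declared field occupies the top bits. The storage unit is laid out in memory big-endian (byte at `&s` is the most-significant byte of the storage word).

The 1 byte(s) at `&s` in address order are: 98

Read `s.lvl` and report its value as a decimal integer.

4

[0]=0x98 (big-endian) → word 0x98
lvl [5+:3] = (word>>5) & 0x7 = 4  ←
prio [0+:5] = (word>>0) & 0x1f = 24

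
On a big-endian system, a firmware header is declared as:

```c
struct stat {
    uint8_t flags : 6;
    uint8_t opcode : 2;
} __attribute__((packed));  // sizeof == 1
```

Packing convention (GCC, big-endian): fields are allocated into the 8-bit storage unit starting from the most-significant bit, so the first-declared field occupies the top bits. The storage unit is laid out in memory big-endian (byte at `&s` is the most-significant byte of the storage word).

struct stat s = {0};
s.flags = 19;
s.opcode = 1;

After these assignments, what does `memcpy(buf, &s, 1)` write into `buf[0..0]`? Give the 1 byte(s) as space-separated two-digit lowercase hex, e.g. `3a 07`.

4d

flags:6 = 19 → 0x13 << 2 → word 0x4c
opcode:2 = 1 → 0x1 << 0 → word 0x4d
word = 0x4d → big-endian bytes:
  [0]=0x4d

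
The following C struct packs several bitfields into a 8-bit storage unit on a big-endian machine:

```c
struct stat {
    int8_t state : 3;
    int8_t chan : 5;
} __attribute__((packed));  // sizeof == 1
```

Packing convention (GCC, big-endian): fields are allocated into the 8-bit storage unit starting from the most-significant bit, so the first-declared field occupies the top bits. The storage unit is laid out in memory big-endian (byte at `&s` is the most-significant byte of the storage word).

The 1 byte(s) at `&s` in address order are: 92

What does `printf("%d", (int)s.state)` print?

-4

[0]=0x92 (big-endian) → word 0x92
state:3 @ bit 5 → (0x92>>5)&0x7 = 0x4  ←
chan:5 @ bit 0 → (0x92>>0)&0x1f = 0x12
state signed 3b, MSB=1: 4 - 8 = -4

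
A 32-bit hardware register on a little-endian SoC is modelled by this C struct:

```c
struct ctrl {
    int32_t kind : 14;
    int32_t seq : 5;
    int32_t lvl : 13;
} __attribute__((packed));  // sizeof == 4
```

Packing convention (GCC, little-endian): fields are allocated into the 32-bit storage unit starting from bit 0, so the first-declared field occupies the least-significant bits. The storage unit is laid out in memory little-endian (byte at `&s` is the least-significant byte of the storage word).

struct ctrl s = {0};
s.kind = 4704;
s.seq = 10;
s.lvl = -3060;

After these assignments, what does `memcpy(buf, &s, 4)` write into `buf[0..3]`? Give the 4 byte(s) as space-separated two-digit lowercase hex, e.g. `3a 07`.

[0+:14] kind=4704 & 0x3fff = 0x1260; word=0x00001260
[14+:5] seq=10 & 0x1f = 0xa; word=0x00029260
[19+:13] lvl=-3060 & 0x1fff = 0x140c; word=0xa0629260
word = 0xa0629260 → little-endian bytes:
  [0]=0x60  [1]=0x92  [2]=0x62  [3]=0xa0

60 92 62 a0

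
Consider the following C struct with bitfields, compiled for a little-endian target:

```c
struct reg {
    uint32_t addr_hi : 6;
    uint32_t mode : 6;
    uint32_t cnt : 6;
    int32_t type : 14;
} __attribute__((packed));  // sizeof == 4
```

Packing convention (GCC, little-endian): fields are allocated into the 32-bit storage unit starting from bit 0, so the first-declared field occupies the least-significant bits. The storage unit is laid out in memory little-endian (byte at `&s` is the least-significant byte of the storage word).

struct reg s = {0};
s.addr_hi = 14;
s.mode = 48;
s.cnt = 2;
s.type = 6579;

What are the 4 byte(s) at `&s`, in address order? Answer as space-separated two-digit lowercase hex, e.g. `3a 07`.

addr_hi:6 = 14 → 0xe << 0 → word 0x0000000e
mode:6 = 48 → 0x30 << 6 → word 0x00000c0e
cnt:6 = 2 → 0x2 << 12 → word 0x00002c0e
type:14 = 6579 → 0x19b3 << 18 → word 0x66cc2c0e
word = 0x66cc2c0e → little-endian bytes:
  [0]=0x0e  [1]=0x2c  [2]=0xcc  [3]=0x66

0e 2c cc 66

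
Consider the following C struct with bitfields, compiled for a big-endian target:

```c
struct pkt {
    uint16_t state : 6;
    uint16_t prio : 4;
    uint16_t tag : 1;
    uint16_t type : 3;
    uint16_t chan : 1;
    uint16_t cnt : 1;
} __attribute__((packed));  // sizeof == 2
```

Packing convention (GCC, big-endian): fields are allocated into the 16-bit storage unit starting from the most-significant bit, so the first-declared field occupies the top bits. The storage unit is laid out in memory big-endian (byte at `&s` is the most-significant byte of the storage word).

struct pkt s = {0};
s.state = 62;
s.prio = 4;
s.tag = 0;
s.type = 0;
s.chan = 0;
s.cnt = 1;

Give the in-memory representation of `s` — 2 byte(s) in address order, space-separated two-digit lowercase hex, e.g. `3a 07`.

f9 01

[10+:6] state=62 & 0x3f = 0x3e; word=0xf800
[6+:4] prio=4 & 0xf = 0x4; word=0xf900
[5+:1] tag=0 & 0x1 = 0x0; word=0xf900
[2+:3] type=0 & 0x7 = 0x0; word=0xf900
[1+:1] chan=0 & 0x1 = 0x0; word=0xf900
[0+:1] cnt=1 & 0x1 = 0x1; word=0xf901
word = 0xf901 → big-endian bytes:
  [0]=0xf9  [1]=0x01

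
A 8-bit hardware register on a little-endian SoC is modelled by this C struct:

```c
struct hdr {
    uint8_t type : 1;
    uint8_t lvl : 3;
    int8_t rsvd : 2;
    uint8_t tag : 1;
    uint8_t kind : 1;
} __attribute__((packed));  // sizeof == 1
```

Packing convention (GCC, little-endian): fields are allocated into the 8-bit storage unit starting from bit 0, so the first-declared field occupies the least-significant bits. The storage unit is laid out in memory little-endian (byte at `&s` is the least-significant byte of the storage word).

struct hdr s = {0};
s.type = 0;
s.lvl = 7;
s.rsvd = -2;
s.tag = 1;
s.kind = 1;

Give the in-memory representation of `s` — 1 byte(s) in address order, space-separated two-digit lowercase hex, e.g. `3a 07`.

type (1b) val=0 bits=0x0 at bit 0: 0x00
lvl (3b) val=7 bits=0x7 at bit 1: 0x0e
rsvd (2b) val=-2 bits=0x2 at bit 4: 0x2e
tag (1b) val=1 bits=0x1 at bit 6: 0x6e
kind (1b) val=1 bits=0x1 at bit 7: 0xee
word = 0xee → little-endian bytes:
  [0]=0xee

ee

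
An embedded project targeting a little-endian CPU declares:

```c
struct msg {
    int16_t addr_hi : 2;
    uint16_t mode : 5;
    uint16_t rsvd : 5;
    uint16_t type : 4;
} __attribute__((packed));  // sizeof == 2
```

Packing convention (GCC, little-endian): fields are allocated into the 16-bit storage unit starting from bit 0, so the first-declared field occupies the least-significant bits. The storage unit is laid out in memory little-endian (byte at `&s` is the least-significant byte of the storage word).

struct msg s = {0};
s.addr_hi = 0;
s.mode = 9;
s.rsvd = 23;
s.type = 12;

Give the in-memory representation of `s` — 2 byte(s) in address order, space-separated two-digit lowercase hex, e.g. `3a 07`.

[0+:2] addr_hi=0 & 0x3 = 0x0; word=0x0000
[2+:5] mode=9 & 0x1f = 0x9; word=0x0024
[7+:5] rsvd=23 & 0x1f = 0x17; word=0x0ba4
[12+:4] type=12 & 0xf = 0xc; word=0xcba4
word = 0xcba4 → little-endian bytes:
  [0]=0xa4  [1]=0xcb

a4 cb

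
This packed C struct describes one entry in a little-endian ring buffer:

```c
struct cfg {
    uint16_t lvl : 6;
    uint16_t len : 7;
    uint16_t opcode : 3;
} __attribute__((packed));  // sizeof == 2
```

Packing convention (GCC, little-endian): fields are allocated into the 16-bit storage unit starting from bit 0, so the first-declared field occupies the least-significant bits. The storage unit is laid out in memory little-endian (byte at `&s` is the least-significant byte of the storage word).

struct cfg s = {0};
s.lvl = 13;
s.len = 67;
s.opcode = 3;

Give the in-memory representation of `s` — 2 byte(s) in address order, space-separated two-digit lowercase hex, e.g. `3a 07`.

cd 70

lvl (6b) val=13 bits=0xd at bit 0: 0x000d
len (7b) val=67 bits=0x43 at bit 6: 0x10cd
opcode (3b) val=3 bits=0x3 at bit 13: 0x70cd
word = 0x70cd → little-endian bytes:
  [0]=0xcd  [1]=0x70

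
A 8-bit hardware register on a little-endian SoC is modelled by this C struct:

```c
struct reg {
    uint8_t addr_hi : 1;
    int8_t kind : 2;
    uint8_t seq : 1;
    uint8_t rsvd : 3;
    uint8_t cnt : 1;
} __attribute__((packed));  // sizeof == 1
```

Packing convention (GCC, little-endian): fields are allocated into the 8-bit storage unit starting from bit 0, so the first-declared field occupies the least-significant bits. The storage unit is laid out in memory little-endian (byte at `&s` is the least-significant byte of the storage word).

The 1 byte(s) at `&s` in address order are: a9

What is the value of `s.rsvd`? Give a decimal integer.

[0]=0xa9 (little-endian) → word 0xa9
addr_hi:1 @ bit 0 → (0xa9>>0)&0x1 = 0x1
kind:2 @ bit 1 → (0xa9>>1)&0x3 = 0x0
seq:1 @ bit 3 → (0xa9>>3)&0x1 = 0x1
rsvd:3 @ bit 4 → (0xa9>>4)&0x7 = 0x2  ←
cnt:1 @ bit 7 → (0xa9>>7)&0x1 = 0x1

2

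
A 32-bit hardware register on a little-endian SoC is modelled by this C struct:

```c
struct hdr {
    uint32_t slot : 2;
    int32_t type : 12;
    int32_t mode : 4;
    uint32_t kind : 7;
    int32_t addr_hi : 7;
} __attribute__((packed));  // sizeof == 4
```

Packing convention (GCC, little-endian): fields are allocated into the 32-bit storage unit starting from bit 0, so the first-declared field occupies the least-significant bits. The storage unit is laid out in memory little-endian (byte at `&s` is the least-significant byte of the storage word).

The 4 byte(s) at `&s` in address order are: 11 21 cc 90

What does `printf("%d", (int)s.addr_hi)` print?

[0]=0x11 [1]=0x21 [2]=0xcc [3]=0x90 (little-endian) → word 0x90cc2111
slot [0+:2] = (word>>0) & 0x3 = 1
type [2+:12] = (word>>2) & 0xfff = 2116
mode [14+:4] = (word>>14) & 0xf = 0
kind [18+:7] = (word>>18) & 0x7f = 51
addr_hi [25+:7] = (word>>25) & 0x7f = 72  ←
addr_hi signed 7b, MSB=1: 72 - 128 = -56

-56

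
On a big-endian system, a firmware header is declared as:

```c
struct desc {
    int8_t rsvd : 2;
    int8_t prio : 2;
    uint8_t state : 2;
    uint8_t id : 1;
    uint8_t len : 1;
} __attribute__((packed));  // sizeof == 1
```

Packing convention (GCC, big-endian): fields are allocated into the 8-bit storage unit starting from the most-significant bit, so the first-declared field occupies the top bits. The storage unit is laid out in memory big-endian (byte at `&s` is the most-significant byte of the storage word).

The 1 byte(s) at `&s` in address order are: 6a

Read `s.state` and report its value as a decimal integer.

2

[0]=0x6a (big-endian) → word 0x6a
rsvd [6+:2] = (word>>6) & 0x3 = 1
prio [4+:2] = (word>>4) & 0x3 = 2
state [2+:2] = (word>>2) & 0x3 = 2  ←
id [1+:1] = (word>>1) & 0x1 = 1
len [0+:1] = (word>>0) & 0x1 = 0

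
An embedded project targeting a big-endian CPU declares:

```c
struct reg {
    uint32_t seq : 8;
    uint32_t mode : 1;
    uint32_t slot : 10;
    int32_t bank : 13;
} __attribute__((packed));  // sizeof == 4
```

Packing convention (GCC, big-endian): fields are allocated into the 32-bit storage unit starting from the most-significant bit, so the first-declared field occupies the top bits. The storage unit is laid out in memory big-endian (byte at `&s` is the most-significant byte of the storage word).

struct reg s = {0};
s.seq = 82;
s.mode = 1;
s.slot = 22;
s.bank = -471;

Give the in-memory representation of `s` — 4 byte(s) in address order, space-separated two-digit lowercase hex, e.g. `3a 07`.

[24+:8] seq=82 & 0xff = 0x52; word=0x52000000
[23+:1] mode=1 & 0x1 = 0x1; word=0x52800000
[13+:10] slot=22 & 0x3ff = 0x16; word=0x5282c000
[0+:13] bank=-471 & 0x1fff = 0x1e29; word=0x5282de29
word = 0x5282de29 → big-endian bytes:
  [0]=0x52  [1]=0x82  [2]=0xde  [3]=0x29

52 82 de 29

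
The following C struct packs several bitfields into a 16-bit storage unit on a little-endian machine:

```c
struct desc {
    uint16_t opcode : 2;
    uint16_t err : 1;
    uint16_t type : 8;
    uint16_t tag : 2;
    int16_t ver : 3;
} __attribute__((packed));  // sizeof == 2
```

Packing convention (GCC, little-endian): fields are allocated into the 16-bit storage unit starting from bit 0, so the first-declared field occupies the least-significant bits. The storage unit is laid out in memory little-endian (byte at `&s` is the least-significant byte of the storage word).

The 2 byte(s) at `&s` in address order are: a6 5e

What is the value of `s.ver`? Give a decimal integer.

2

[0]=0xa6 [1]=0x5e (little-endian) → word 0x5ea6
opcode [0+:2] = (word>>0) & 0x3 = 2
err [2+:1] = (word>>2) & 0x1 = 1
type [3+:8] = (word>>3) & 0xff = 212
tag [11+:2] = (word>>11) & 0x3 = 3
ver [13+:3] = (word>>13) & 0x7 = 2  ←
ver signed 3b, MSB=0: value = 2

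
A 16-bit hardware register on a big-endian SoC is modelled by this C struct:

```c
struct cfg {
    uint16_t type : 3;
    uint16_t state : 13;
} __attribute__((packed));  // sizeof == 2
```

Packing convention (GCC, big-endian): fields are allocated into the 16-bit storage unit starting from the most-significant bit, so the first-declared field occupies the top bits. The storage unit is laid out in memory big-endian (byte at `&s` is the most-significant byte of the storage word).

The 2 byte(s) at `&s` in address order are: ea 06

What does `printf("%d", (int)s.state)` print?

[0]=0xea [1]=0x06 (big-endian) → word 0xea06
type [13+:3] = (word>>13) & 0x7 = 7
state [0+:13] = (word>>0) & 0x1fff = 2566  ←

2566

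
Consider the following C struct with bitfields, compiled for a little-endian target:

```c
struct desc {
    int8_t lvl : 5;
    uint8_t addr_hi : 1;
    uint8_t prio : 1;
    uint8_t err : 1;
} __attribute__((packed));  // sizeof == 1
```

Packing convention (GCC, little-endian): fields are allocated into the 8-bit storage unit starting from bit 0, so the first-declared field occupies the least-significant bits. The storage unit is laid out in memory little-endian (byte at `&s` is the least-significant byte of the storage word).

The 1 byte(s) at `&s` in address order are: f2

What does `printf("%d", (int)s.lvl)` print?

-14

[0]=0xf2 (little-endian) → word 0xf2
lvl:5 @ bit 0 → (0xf2>>0)&0x1f = 0x12  ←
addr_hi:1 @ bit 5 → (0xf2>>5)&0x1 = 0x1
prio:1 @ bit 6 → (0xf2>>6)&0x1 = 0x1
err:1 @ bit 7 → (0xf2>>7)&0x1 = 0x1
lvl signed 5b, MSB=1: 18 - 32 = -14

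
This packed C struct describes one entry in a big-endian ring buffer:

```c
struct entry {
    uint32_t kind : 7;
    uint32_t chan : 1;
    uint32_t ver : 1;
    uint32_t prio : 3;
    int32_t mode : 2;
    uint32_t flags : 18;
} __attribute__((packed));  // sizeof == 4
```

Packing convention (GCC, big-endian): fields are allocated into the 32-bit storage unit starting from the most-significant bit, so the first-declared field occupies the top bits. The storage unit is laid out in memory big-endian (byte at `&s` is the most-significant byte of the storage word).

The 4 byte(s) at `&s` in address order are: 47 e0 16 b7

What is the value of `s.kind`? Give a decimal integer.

35

[0]=0x47 [1]=0xe0 [2]=0x16 [3]=0xb7 (big-endian) → word 0x47e016b7
kind:7 @ bit 25 → (0x47e016b7>>25)&0x7f = 0x23  ←
chan:1 @ bit 24 → (0x47e016b7>>24)&0x1 = 0x1
ver:1 @ bit 23 → (0x47e016b7>>23)&0x1 = 0x1
prio:3 @ bit 20 → (0x47e016b7>>20)&0x7 = 0x6
mode:2 @ bit 18 → (0x47e016b7>>18)&0x3 = 0x0
flags:18 @ bit 0 → (0x47e016b7>>0)&0x3ffff = 0x16b7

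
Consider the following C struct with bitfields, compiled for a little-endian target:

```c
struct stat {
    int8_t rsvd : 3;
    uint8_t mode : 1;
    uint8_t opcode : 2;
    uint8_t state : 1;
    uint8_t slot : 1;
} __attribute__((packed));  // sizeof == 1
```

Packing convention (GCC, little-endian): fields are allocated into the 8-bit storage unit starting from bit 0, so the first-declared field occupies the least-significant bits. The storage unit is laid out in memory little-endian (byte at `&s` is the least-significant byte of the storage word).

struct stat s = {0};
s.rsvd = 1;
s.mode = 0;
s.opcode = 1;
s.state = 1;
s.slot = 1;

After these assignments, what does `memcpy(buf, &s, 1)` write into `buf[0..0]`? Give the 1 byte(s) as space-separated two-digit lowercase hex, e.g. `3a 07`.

rsvd:3 = 1 → 0x1 << 0 → word 0x01
mode:1 = 0 → 0x0 << 3 → word 0x01
opcode:2 = 1 → 0x1 << 4 → word 0x11
state:1 = 1 → 0x1 << 6 → word 0x51
slot:1 = 1 → 0x1 << 7 → word 0xd1
word = 0xd1 → little-endian bytes:
  [0]=0xd1

d1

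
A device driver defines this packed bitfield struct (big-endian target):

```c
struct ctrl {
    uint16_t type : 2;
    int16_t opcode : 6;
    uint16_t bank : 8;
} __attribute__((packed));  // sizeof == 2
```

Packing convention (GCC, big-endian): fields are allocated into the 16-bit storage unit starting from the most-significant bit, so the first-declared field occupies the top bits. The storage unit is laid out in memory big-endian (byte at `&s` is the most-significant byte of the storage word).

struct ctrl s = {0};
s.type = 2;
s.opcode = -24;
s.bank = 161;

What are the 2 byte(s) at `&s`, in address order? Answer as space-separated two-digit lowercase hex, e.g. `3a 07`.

[14+:2] type=2 & 0x3 = 0x2; word=0x8000
[8+:6] opcode=-24 & 0x3f = 0x28; word=0xa800
[0+:8] bank=161 & 0xff = 0xa1; word=0xa8a1
word = 0xa8a1 → big-endian bytes:
  [0]=0xa8  [1]=0xa1

a8 a1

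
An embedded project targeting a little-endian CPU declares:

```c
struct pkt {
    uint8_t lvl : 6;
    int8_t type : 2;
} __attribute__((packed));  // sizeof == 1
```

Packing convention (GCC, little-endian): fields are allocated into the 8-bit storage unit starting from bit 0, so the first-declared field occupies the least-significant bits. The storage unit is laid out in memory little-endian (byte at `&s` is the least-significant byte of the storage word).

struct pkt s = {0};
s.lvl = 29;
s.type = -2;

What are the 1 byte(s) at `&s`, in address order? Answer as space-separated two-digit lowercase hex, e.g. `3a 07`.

9d

lvl (6b) val=29 bits=0x1d at bit 0: 0x1d
type (2b) val=-2 bits=0x2 at bit 6: 0x9d
word = 0x9d → little-endian bytes:
  [0]=0x9d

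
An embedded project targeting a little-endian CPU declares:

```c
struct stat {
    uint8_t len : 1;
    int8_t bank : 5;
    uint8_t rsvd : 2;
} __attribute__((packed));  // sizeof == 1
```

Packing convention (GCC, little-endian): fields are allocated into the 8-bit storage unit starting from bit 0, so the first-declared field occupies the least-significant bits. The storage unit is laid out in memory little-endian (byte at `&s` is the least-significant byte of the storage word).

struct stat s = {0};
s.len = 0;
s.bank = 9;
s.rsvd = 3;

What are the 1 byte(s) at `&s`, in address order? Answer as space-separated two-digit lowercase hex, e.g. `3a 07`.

len (1b) val=0 bits=0x0 at bit 0: 0x00
bank (5b) val=9 bits=0x9 at bit 1: 0x12
rsvd (2b) val=3 bits=0x3 at bit 6: 0xd2
word = 0xd2 → little-endian bytes:
  [0]=0xd2

d2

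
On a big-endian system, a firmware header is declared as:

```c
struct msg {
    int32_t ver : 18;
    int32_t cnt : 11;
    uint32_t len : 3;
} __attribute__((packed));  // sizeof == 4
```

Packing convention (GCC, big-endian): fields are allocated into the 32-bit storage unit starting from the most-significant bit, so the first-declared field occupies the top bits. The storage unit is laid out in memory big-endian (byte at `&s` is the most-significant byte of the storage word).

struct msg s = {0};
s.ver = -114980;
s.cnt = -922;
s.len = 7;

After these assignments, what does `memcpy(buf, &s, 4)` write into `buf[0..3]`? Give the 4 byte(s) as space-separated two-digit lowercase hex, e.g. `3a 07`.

8f b7 23 37

[14+:18] ver=-114980 & 0x3ffff = 0x23edc; word=0x8fb70000
[3+:11] cnt=-922 & 0x7ff = 0x466; word=0x8fb72330
[0+:3] len=7 & 0x7 = 0x7; word=0x8fb72337
word = 0x8fb72337 → big-endian bytes:
  [0]=0x8f  [1]=0xb7  [2]=0x23  [3]=0x37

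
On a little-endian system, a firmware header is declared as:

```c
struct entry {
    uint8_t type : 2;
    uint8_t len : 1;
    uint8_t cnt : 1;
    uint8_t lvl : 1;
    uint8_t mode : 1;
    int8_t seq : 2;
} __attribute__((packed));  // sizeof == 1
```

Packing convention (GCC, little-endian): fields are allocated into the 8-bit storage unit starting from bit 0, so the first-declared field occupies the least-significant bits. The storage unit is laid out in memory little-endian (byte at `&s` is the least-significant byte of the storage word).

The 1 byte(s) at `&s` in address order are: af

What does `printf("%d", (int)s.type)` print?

3

[0]=0xaf (little-endian) → word 0xaf
type:2 @ bit 0 → (0xaf>>0)&0x3 = 0x3  ←
len:1 @ bit 2 → (0xaf>>2)&0x1 = 0x1
cnt:1 @ bit 3 → (0xaf>>3)&0x1 = 0x1
lvl:1 @ bit 4 → (0xaf>>4)&0x1 = 0x0
mode:1 @ bit 5 → (0xaf>>5)&0x1 = 0x1
seq:2 @ bit 6 → (0xaf>>6)&0x3 = 0x2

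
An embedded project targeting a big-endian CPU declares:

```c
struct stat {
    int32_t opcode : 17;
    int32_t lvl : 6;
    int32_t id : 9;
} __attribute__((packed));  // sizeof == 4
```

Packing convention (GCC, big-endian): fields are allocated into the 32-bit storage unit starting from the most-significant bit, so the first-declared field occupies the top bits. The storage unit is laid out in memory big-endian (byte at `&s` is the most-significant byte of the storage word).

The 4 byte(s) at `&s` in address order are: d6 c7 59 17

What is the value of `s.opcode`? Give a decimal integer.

[0]=0xd6 [1]=0xc7 [2]=0x59 [3]=0x17 (big-endian) → word 0xd6c75917
opcode [15+:17] = (word>>15) & 0x1ffff = 109966  ←
lvl [9+:6] = (word>>9) & 0x3f = 44
id [0+:9] = (word>>0) & 0x1ff = 279
opcode signed 17b, MSB=1: 109966 - 131072 = -21106

-21106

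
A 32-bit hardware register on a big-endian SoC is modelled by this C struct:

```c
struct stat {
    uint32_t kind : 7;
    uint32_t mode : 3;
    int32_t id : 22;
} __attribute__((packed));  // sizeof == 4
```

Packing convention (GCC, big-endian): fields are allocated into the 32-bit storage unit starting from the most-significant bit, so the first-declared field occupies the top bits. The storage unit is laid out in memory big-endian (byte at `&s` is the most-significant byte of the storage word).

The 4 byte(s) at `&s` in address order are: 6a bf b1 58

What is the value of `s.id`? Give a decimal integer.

-20136

[0]=0x6a [1]=0xbf [2]=0xb1 [3]=0x58 (big-endian) → word 0x6abfb158
kind:7 @ bit 25 → (0x6abfb158>>25)&0x7f = 0x35
mode:3 @ bit 22 → (0x6abfb158>>22)&0x7 = 0x2
id:22 @ bit 0 → (0x6abfb158>>0)&0x3fffff = 0x3fb158  ←
id signed 22b, MSB=1: 4174168 - 4194304 = -20136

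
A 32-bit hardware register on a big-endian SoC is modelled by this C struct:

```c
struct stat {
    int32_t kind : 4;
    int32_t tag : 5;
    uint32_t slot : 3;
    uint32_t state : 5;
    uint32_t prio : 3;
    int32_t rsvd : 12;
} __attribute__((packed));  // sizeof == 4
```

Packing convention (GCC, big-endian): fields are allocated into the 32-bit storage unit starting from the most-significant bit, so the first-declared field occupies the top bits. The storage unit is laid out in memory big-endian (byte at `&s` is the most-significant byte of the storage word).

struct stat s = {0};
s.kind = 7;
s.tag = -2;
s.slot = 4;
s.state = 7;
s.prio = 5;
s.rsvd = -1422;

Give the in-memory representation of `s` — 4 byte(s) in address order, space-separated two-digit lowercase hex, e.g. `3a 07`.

kind:4 = 7 → 0x7 << 28 → word 0x70000000
tag:5 = -2 → 0x1e << 23 → word 0x7f000000
slot:3 = 4 → 0x4 << 20 → word 0x7f400000
state:5 = 7 → 0x7 << 15 → word 0x7f438000
prio:3 = 5 → 0x5 << 12 → word 0x7f43d000
rsvd:12 = -1422 → 0xa72 << 0 → word 0x7f43da72
word = 0x7f43da72 → big-endian bytes:
  [0]=0x7f  [1]=0x43  [2]=0xda  [3]=0x72

7f 43 da 72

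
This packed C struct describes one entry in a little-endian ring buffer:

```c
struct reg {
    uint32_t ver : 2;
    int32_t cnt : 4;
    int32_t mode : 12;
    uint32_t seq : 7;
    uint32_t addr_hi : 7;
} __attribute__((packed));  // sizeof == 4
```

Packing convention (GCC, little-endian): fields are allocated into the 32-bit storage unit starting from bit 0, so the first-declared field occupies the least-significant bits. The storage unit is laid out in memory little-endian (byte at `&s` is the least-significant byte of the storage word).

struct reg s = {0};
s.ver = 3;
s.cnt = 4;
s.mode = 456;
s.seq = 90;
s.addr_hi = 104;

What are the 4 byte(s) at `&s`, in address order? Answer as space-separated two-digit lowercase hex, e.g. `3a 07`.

13 72 68 d1

ver:2 = 3 → 0x3 << 0 → word 0x00000003
cnt:4 = 4 → 0x4 << 2 → word 0x00000013
mode:12 = 456 → 0x1c8 << 6 → word 0x00007213
seq:7 = 90 → 0x5a << 18 → word 0x01687213
addr_hi:7 = 104 → 0x68 << 25 → word 0xd1687213
word = 0xd1687213 → little-endian bytes:
  [0]=0x13  [1]=0x72  [2]=0x68  [3]=0xd1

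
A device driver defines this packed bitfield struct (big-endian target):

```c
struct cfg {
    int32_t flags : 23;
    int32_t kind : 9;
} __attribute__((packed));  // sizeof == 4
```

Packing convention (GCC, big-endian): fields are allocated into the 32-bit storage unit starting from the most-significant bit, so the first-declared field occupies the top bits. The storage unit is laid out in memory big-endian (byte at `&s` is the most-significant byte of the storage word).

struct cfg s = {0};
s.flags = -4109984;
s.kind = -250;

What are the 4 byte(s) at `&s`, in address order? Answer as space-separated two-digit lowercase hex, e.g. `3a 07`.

82 92 c1 06

flags (23b) val=-4109984 bits=0x414960 at bit 9: 0x8292c000
kind (9b) val=-250 bits=0x106 at bit 0: 0x8292c106
word = 0x8292c106 → big-endian bytes:
  [0]=0x82  [1]=0x92  [2]=0xc1  [3]=0x06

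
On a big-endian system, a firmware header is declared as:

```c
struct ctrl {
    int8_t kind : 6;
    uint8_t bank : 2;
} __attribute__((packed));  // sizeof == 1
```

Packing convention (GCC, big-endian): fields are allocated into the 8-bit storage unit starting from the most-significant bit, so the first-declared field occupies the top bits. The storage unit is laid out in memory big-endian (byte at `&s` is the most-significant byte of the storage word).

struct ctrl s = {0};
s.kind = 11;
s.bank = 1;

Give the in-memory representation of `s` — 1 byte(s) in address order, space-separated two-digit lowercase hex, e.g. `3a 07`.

kind (6b) val=11 bits=0xb at bit 2: 0x2c
bank (2b) val=1 bits=0x1 at bit 0: 0x2d
word = 0x2d → big-endian bytes:
  [0]=0x2d

2d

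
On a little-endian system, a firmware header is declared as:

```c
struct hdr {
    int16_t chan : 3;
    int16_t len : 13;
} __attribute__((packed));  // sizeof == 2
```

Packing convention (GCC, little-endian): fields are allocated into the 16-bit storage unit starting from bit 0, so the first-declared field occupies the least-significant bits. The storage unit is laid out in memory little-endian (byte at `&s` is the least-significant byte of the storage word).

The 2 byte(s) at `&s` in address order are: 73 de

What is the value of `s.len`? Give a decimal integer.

[0]=0x73 [1]=0xde (little-endian) → word 0xde73
chan:3 @ bit 0 → (0xde73>>0)&0x7 = 0x3
len:13 @ bit 3 → (0xde73>>3)&0x1fff = 0x1bce  ←
len signed 13b, MSB=1: 7118 - 8192 = -1074

-1074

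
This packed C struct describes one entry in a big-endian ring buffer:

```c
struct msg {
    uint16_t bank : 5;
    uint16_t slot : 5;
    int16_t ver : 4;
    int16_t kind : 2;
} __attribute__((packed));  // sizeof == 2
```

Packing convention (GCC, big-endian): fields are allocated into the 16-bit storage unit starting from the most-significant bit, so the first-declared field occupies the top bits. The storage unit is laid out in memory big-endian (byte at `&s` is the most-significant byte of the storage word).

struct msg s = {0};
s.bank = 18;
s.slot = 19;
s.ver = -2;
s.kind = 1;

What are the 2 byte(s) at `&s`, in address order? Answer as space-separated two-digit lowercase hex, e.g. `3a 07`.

bank (5b) val=18 bits=0x12 at bit 11: 0x9000
slot (5b) val=19 bits=0x13 at bit 6: 0x94c0
ver (4b) val=-2 bits=0xe at bit 2: 0x94f8
kind (2b) val=1 bits=0x1 at bit 0: 0x94f9
word = 0x94f9 → big-endian bytes:
  [0]=0x94  [1]=0xf9

94 f9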